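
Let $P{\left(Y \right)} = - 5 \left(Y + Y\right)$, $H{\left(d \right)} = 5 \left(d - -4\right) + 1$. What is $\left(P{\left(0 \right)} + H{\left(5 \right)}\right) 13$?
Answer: $598$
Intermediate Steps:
$H{\left(d \right)} = 21 + 5 d$ ($H{\left(d \right)} = 5 \left(d + 4\right) + 1 = 5 \left(4 + d\right) + 1 = \left(20 + 5 d\right) + 1 = 21 + 5 d$)
$P{\left(Y \right)} = - 10 Y$ ($P{\left(Y \right)} = - 5 \cdot 2 Y = - 10 Y$)
$\left(P{\left(0 \right)} + H{\left(5 \right)}\right) 13 = \left(\left(-10\right) 0 + \left(21 + 5 \cdot 5\right)\right) 13 = \left(0 + \left(21 + 25\right)\right) 13 = \left(0 + 46\right) 13 = 46 \cdot 13 = 598$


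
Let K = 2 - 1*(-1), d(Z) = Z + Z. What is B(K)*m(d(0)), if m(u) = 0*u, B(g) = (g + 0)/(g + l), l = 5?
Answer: 0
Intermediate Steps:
d(Z) = 2*Z
K = 3 (K = 2 + 1 = 3)
B(g) = g/(5 + g) (B(g) = (g + 0)/(g + 5) = g/(5 + g))
m(u) = 0
B(K)*m(d(0)) = (3/(5 + 3))*0 = (3/8)*0 = 0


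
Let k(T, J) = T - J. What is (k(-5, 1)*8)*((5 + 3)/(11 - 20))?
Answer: 128/3 ≈ 42.667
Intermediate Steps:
(k(-5, 1)*8)*((5 + 3)/(11 - 20)) = ((-5 - 1*1)*8)*((5 + 3)/(11 - 20)) = ((-5 - 1)*8)*(8/(-9)) = (-6*8)*(8*(-⅑)) = -48*(-8/9) = 128/3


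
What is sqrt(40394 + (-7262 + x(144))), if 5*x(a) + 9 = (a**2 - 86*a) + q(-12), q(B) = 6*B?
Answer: sqrt(869655)/5 ≈ 186.51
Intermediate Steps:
x(a) = -81/5 - 86*a/5 + a**2/5 (x(a) = -9/5 + ((a**2 - 86*a) + 6*(-12))/5 = -9/5 + ((a**2 - 86*a) - 72)/5 = -9/5 + (-72 + a**2 - 86*a)/5 = -9/5 + (-72/5 - 86*a/5 + a**2/5) = -81/5 - 86*a/5 + a**2/5)
sqrt(40394 + (-7262 + x(144))) = sqrt(40394 + (-7262 + (-81/5 - 86/5*144 + (1/5)*144**2))) = sqrt(40394 + (-7262 + (-81/5 - 12384/5 + (1/5)*20736))) = sqrt(40394 + (-7262 + (-81/5 - 12384/5 + 20736/5))) = sqrt(40394 + (-7262 + 8271/5)) = sqrt(40394 - 28039/5) = sqrt(173931/5) = sqrt(869655)/5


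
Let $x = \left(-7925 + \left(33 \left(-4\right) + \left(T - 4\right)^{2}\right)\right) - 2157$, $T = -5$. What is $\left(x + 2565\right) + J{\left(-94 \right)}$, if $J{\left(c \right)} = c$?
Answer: $-7662$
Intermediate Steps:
$x = -10133$ ($x = \left(-7925 + \left(33 \left(-4\right) + \left(-5 - 4\right)^{2}\right)\right) - 2157 = \left(-7925 - \left(132 - \left(-9\right)^{2}\right)\right) - 2157 = \left(-7925 + \left(-132 + 81\right)\right) - 2157 = \left(-7925 - 51\right) - 2157 = -7976 - 2157 = -10133$)
$\left(x + 2565\right) + J{\left(-94 \right)} = \left(-10133 + 2565\right) - 94 = -7568 - 94 = -7662$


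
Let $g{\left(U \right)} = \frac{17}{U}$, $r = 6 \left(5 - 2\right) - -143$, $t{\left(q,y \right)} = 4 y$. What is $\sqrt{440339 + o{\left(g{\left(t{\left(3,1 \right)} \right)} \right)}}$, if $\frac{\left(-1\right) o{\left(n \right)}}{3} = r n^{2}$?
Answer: $\frac{\sqrt{6905837}}{4} \approx 656.97$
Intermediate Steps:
$r = 161$ ($r = 6 \cdot 3 + 143 = 18 + 143 = 161$)
$o{\left(n \right)} = - 483 n^{2}$ ($o{\left(n \right)} = - 3 \cdot 161 n^{2} = - 483 n^{2}$)
$\sqrt{440339 + o{\left(g{\left(t{\left(3,1 \right)} \right)} \right)}} = \sqrt{440339 - 483 \left(\frac{17}{4 \cdot 1}\right)^{2}} = \sqrt{440339 - 483 \left(\frac{17}{4}\right)^{2}} = \sqrt{440339 - \frac{139587}{16}} = \sqrt{\frac{6905837}{16}} = \frac{\sqrt{6905837}}{4}$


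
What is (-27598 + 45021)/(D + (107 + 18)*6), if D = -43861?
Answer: -917/2269 ≈ -0.40414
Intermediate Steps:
(-27598 + 45021)/(D + (107 + 18)*6) = (-27598 + 45021)/(-43861 + (107 + 18)*6) = 17423/(-43861 + 125*6) = 17423/(-43861 + 750) = 17423/(-43111) = 17423*(-1/43111) = -917/2269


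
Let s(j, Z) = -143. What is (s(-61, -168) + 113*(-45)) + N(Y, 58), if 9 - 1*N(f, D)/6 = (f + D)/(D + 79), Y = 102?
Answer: -709798/137 ≈ -5181.0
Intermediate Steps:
N(f, D) = 54 - 6*(D + f)/(79 + D) (N(f, D) = 54 - 6*(f + D)/(D + 79) = 54 - 6*(D + f)/(79 + D))
(s(-61, -168) + 113*(-45)) + N(Y, 58) = (-143 + 113*(-45)) + 6*(711 - 1*102 + 8*58)/(79 + 58) = (-143 - 5085) + 6*(711 - 102 + 464)/137 = -5228 + 6*(1/137)*1073 = -5228 + 6438/137 = -709798/137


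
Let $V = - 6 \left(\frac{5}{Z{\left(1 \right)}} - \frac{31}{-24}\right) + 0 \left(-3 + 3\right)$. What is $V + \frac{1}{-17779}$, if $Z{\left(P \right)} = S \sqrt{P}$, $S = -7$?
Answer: $- \frac{1724591}{497812} \approx -3.4643$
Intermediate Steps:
$Z{\left(P \right)} = - 7 \sqrt{P}$
$V = - \frac{97}{28}$ ($V = - 6 \left(\frac{5}{\left(-7\right) \sqrt{1}} - \frac{31}{-24}\right) + 0 \left(-3 + 3\right) = - 6 \left(\frac{5}{\left(-7\right) 1} - - \frac{31}{24}\right) + 0 \cdot 0 = - 6 \left(\frac{5}{-7} + \frac{31}{24}\right) + 0 = - 6 \left(5 \left(- \frac{1}{7}\right) + \frac{31}{24}\right) + 0 = - 6 \left(- \frac{5}{7} + \frac{31}{24}\right) + 0 = \left(-6\right) \frac{97}{168} + 0 = - \frac{97}{28} + 0 = - \frac{97}{28} \approx -3.4643$)
$V + \frac{1}{-17779} = - \frac{97}{28} + \frac{1}{-17779} = - \frac{97}{28} - \frac{1}{17779} = - \frac{1724591}{497812}$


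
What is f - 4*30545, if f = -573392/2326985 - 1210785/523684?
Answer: -148892253775322553/1218604812740 ≈ -1.2218e+5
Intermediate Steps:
f = -3117754749353/1218604812740 (f = -573392*1/2326985 - 1210785*1/523684 = -573392/2326985 - 1210785/523684 = -3117754749353/1218604812740 ≈ -2.5585)
f - 4*30545 = -3117754749353/1218604812740 - 4*30545 = -3117754749353/1218604812740 - 122180 = -148892253775322553/1218604812740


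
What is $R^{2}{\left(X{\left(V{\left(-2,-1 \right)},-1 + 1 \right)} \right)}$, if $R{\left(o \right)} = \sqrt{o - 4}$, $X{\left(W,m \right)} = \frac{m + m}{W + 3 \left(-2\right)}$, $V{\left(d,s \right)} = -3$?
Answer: $-4$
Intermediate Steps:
$X{\left(W,m \right)} = \frac{2 m}{-6 + W}$ ($X{\left(W,m \right)} = \frac{2 m}{W - 6} = \frac{2 m}{-6 + W}$)
$R{\left(o \right)} = \sqrt{-4 + o}$
$R^{2}{\left(X{\left(V{\left(-2,-1 \right)},-1 + 1 \right)} \right)} = \left(\sqrt{-4 + \frac{2 \left(-1 + 1\right)}{-6 - 3}}\right)^{2} = \left(\sqrt{-4 + 2 \cdot 0 \frac{1}{-9}}\right)^{2} = \left(\sqrt{-4 + 2 \cdot 0 \left(- \frac{1}{9}\right)}\right)^{2} = \left(\sqrt{-4 + 0}\right)^{2} = \left(\sqrt{-4}\right)^{2} = \left(2 i\right)^{2} = -4$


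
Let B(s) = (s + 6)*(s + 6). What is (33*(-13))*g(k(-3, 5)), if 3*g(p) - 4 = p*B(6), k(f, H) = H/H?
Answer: -21164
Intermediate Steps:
B(s) = (6 + s)² (B(s) = (6 + s)*(6 + s) = (6 + s)²)
k(f, H) = 1
g(p) = 4/3 + 48*p (g(p) = 4/3 + (p*(6 + 6)²)/3 = 4/3 + (p*12²)/3 = 4/3 + (p*144)/3 = 4/3 + (144*p)/3 = 4/3 + 48*p)
(33*(-13))*g(k(-3, 5)) = (33*(-13))*(4/3 + 48*1) = -429*(4/3 + 48) = -429*148/3 = -21164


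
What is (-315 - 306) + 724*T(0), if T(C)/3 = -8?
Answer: -17997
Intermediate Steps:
T(C) = -24 (T(C) = 3*(-8) = -24)
(-315 - 306) + 724*T(0) = (-315 - 306) + 724*(-24) = -621 - 17376 = -17997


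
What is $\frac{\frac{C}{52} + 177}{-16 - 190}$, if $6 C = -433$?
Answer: $- \frac{54791}{64272} \approx -0.85249$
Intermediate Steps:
$C = - \frac{433}{6}$ ($C = \frac{1}{6} \left(-433\right) = - \frac{433}{6} \approx -72.167$)
$\frac{\frac{C}{52} + 177}{-16 - 190} = \frac{- \frac{433}{6 \cdot 52} + 177}{-16 - 190} = \frac{\left(- \frac{433}{6}\right) \frac{1}{52} + 177}{-206} = \left(- \frac{433}{312} + 177\right) \left(- \frac{1}{206}\right) = \frac{54791}{312} \left(- \frac{1}{206}\right) = - \frac{54791}{64272}$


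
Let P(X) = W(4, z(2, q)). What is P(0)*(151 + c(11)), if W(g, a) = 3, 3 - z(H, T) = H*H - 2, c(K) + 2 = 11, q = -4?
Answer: 480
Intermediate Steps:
c(K) = 9 (c(K) = -2 + 11 = 9)
z(H, T) = 5 - H**2 (z(H, T) = 3 - (H*H - 2) = 3 - (H**2 - 2) = 3 - (-2 + H**2) = 3 + (2 - H**2) = 5 - H**2)
P(X) = 3
P(0)*(151 + c(11)) = 3*(151 + 9) = 3*160 = 480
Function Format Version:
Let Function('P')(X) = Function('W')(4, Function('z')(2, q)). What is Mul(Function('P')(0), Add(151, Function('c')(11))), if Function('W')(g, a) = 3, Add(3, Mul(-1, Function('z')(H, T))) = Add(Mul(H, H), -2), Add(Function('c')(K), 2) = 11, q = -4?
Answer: 480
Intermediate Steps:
Function('c')(K) = 9 (Function('c')(K) = Add(-2, 11) = 9)
Function('z')(H, T) = Add(5, Mul(-1, Pow(H, 2))) (Function('z')(H, T) = Add(3, Mul(-1, Add(Mul(H, H), -2))) = Add(3, Mul(-1, Add(Pow(H, 2), -2))) = Add(3, Mul(-1, Add(-2, Pow(H, 2)))) = Add(3, Add(2, Mul(-1, Pow(H, 2)))) = Add(5, Mul(-1, Pow(H, 2))))
Function('P')(X) = 3
Mul(Function('P')(0), Add(151, Function('c')(11))) = Mul(3, Add(151, 9)) = Mul(3, 160) = 480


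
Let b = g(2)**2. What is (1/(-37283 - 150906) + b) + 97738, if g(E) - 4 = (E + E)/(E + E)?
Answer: 18397921206/188189 ≈ 97763.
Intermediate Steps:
g(E) = 5 (g(E) = 4 + (E + E)/(E + E) = 4 + (2*E)/((2*E)) = 4 + (2*E)*(1/(2*E)) = 4 + 1 = 5)
b = 25 (b = 5**2 = 25)
(1/(-37283 - 150906) + b) + 97738 = (1/(-37283 - 150906) + 25) + 97738 = (1/(-188189) + 25) + 97738 = (-1/188189 + 25) + 97738 = 4704724/188189 + 97738 = 18397921206/188189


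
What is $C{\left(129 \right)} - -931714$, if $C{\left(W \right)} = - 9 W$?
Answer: $930553$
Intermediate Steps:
$C{\left(129 \right)} - -931714 = \left(-9\right) 129 - -931714 = -1161 + 931714 = 930553$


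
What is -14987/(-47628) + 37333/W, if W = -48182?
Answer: -75428035/163915164 ≈ -0.46017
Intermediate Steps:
-14987/(-47628) + 37333/W = -14987/(-47628) + 37333/(-48182) = -14987*(-1/47628) + 37333*(-1/48182) = 2141/6804 - 37333/48182 = -75428035/163915164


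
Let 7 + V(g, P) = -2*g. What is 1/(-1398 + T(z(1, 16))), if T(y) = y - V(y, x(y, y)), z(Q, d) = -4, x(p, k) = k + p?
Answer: -1/1403 ≈ -0.00071276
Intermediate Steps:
V(g, P) = -7 - 2*g
T(y) = 7 + 3*y (T(y) = y - (-7 - 2*y) = y + (7 + 2*y) = 7 + 3*y)
1/(-1398 + T(z(1, 16))) = 1/(-1398 + (7 + 3*(-4))) = 1/(-1398 + (7 - 12)) = 1/(-1398 - 5) = 1/(-1403) = -1/1403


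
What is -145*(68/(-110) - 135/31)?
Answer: 245891/341 ≈ 721.09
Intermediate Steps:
-145*(68/(-110) - 135/31) = -145*(68*(-1/110) - 135*1/31) = -145*(-34/55 - 135/31) = -145*(-8479/1705) = 245891/341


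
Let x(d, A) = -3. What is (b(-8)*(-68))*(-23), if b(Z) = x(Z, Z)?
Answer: -4692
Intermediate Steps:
b(Z) = -3
(b(-8)*(-68))*(-23) = -3*(-68)*(-23) = 204*(-23) = -4692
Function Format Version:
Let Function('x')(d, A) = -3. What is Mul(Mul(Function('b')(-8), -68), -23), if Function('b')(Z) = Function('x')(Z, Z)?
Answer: -4692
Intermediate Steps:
Function('b')(Z) = -3
Mul(Mul(Function('b')(-8), -68), -23) = Mul(Mul(-3, -68), -23) = Mul(204, -23) = -4692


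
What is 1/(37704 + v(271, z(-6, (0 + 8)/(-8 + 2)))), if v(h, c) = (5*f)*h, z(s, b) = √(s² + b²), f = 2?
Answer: 1/40414 ≈ 2.4744e-5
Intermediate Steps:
z(s, b) = √(b² + s²)
v(h, c) = 10*h (v(h, c) = (5*2)*h = 10*h)
1/(37704 + v(271, z(-6, (0 + 8)/(-8 + 2)))) = 1/(37704 + 10*271) = 1/(37704 + 2710) = 1/40414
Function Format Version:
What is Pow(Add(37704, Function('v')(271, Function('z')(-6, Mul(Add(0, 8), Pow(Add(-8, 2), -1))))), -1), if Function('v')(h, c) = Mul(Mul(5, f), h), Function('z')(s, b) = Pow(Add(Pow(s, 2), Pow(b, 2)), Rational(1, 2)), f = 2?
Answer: Rational(1, 40414) ≈ 2.4744e-5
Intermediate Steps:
Function('z')(s, b) = Pow(Add(Pow(b, 2), Pow(s, 2)), Rational(1, 2))
Function('v')(h, c) = Mul(10, h) (Function('v')(h, c) = Mul(Mul(5, 2), h) = Mul(10, h))
Pow(Add(37704, Function('v')(271, Function('z')(-6, Mul(Add(0, 8), Pow(Add(-8, 2), -1))))), -1) = Pow(Add(37704, Mul(10, 271)), -1) = Pow(Add(37704, 2710), -1) = Pow(40414, -1) = Rational(1, 40414)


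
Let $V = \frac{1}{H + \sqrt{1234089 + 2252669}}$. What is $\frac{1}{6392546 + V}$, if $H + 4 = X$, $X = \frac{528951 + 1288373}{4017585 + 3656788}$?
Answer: $\frac{1312742999540721810479417332}{8391770010743459872512332037278687} - \frac{58896000943129 \sqrt{3486758}}{8391770010743459872512332037278687} \approx 1.5643 \cdot 10^{-7}$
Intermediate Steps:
$X = \frac{1817324}{7674373} \approx 0.2368$
$H = - \frac{28880168}{7674373}$ ($H = -4 + \frac{1817324}{7674373} = - \frac{28880168}{7674373} \approx -3.7632$)
$V = \frac{1}{- \frac{28880168}{7674373} + \sqrt{3486758}}$ ($V = \frac{1}{- \frac{28880168}{7674373} + \sqrt{1234089 + 2252669}} = \frac{1}{- \frac{28880168}{7674373} + \sqrt{3486758}} \approx 0.00053662$)
$\frac{1}{6392546 + V} = \frac{1}{6392546 + \left(\frac{110818590767332}{102677634196179438779} + \frac{58896000943129 \sqrt{3486758}}{205355268392358877558}\right)} = \frac{1}{\frac{656371499770360905239708666}{102677634196179438779} + \frac{58896000943129 \sqrt{3486758}}{205355268392358877558}}$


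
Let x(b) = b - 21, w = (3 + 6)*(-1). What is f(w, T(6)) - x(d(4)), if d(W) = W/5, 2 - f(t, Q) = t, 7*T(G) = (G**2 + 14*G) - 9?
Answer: 156/5 ≈ 31.200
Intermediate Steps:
T(G) = -9/7 + 2*G + G**2/7 (T(G) = ((G**2 + 14*G) - 9)/7 = (-9 + G**2 + 14*G)/7 = -9/7 + 2*G + G**2/7)
w = -9 (w = 9*(-1) = -9)
f(t, Q) = 2 - t
d(W) = W/5 (d(W) = W*(1/5) = W/5)
x(b) = -21 + b
f(w, T(6)) - x(d(4)) = (2 - 1*(-9)) - (-21 + (1/5)*4) = (2 + 9) - (-21 + 4/5) = 11 - 1*(-101/5) = 11 + 101/5 = 156/5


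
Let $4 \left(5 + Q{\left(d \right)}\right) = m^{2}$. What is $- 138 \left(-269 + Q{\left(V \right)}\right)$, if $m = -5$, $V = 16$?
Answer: $\frac{73899}{2} \approx 36950.0$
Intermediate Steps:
$Q{\left(d \right)} = \frac{5}{4}$ ($Q{\left(d \right)} = -5 + \frac{\left(-5\right)^{2}}{4} = -5 + \frac{1}{4} \cdot 25 = -5 + \frac{25}{4} = \frac{5}{4}$)
$- 138 \left(-269 + Q{\left(V \right)}\right) = - 138 \left(-269 + \frac{5}{4}\right) = - \frac{138 \left(-1071\right)}{4} = \left(-1\right) \left(- \frac{73899}{2}\right) = \frac{73899}{2}$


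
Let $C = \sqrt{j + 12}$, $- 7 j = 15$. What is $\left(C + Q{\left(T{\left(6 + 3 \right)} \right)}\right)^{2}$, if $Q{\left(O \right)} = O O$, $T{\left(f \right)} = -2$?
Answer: $\frac{\left(28 + \sqrt{483}\right)^{2}}{49} \approx 50.974$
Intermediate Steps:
$j = - \frac{15}{7}$ ($j = \left(- \frac{1}{7}\right) 15 = - \frac{15}{7} \approx -2.1429$)
$Q{\left(O \right)} = O^{2}$
$C = \frac{\sqrt{483}}{7}$ ($C = \sqrt{- \frac{15}{7} + 12} = \sqrt{\frac{69}{7}} = \frac{\sqrt{483}}{7} \approx 3.1396$)
$\left(C + Q{\left(T{\left(6 + 3 \right)} \right)}\right)^{2} = \left(\frac{\sqrt{483}}{7} + \left(-2\right)^{2}\right)^{2} = \left(\frac{\sqrt{483}}{7} + 4\right)^{2} = \left(4 + \frac{\sqrt{483}}{7}\right)^{2}$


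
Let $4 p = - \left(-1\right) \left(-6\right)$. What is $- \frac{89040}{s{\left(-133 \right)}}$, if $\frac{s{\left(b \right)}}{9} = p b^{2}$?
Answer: $\frac{8480}{22743} \approx 0.37286$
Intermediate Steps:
$p = - \frac{3}{2}$ ($p = \frac{\left(-1\right) \left(\left(-1\right) \left(-6\right)\right)}{4} = \frac{\left(-1\right) 6}{4} = \frac{1}{4} \left(-6\right) = - \frac{3}{2} \approx -1.5$)
$s{\left(b \right)} = - \frac{27 b^{2}}{2}$ ($s{\left(b \right)} = 9 \left(- \frac{3 b^{2}}{2}\right) = - \frac{27 b^{2}}{2}$)
$- \frac{89040}{s{\left(-133 \right)}} = - \frac{89040}{\left(- \frac{27}{2}\right) \left(-133\right)^{2}} = - \frac{89040}{\left(- \frac{27}{2}\right) 17689} = - \frac{89040}{- \frac{477603}{2}} = \left(-89040\right) \left(- \frac{2}{477603}\right) = \frac{8480}{22743}$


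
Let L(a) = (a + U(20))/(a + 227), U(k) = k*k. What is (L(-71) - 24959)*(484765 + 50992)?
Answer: -2085849334175/156 ≈ -1.3371e+10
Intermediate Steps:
U(k) = k²
L(a) = (400 + a)/(227 + a) (L(a) = (a + 20²)/(a + 227) = (a + 400)/(227 + a) = (400 + a)/(227 + a))
(L(-71) - 24959)*(484765 + 50992) = ((400 - 71)/(227 - 71) - 24959)*(484765 + 50992) = (329/156 - 24959)*535757 = -3893275/156*535757 = -2085849334175/156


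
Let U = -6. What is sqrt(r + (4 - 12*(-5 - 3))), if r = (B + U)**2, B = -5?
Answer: sqrt(221) ≈ 14.866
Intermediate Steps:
r = 121 (r = (-5 - 6)**2 = (-11)**2 = 121)
sqrt(r + (4 - 12*(-5 - 3))) = sqrt(121 + (4 - 12*(-5 - 3))) = sqrt(121 + (4 - 12*(-8))) = sqrt(121 + (4 - 6*(-16))) = sqrt(121 + (4 + 96)) = sqrt(121 + 100) = sqrt(221)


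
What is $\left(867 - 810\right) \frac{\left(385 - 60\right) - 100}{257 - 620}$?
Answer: $- \frac{4275}{121} \approx -35.331$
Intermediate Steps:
$\left(867 - 810\right) \frac{\left(385 - 60\right) - 100}{257 - 620} = 57 \frac{\left(385 - 60\right) - 100}{-363} = 57 \left(325 - 100\right) \left(- \frac{1}{363}\right) = 57 \cdot 225 \left(- \frac{1}{363}\right) = 57 \left(- \frac{75}{121}\right) = - \frac{4275}{121}$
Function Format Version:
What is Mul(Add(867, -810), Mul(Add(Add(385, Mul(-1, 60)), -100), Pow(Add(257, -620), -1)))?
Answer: Rational(-4275, 121) ≈ -35.331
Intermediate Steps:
Mul(Add(867, -810), Mul(Add(Add(385, Mul(-1, 60)), -100), Pow(Add(257, -620), -1))) = Mul(57, Mul(Add(Add(385, -60), -100), Pow(-363, -1))) = Mul(57, Mul(Add(325, -100), Rational(-1, 363))) = Mul(57, Mul(225, Rational(-1, 363))) = Mul(57, Rational(-75, 121)) = Rational(-4275, 121)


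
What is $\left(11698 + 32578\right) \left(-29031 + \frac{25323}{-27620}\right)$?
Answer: $- \frac{8875805419467}{6905} \approx -1.2854 \cdot 10^{9}$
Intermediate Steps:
$\left(11698 + 32578\right) \left(-29031 + \frac{25323}{-27620}\right) = 44276 \left(-29031 + 25323 \left(- \frac{1}{27620}\right)\right) = 44276 \left(-29031 - \frac{25323}{27620}\right) = 44276 \left(- \frac{801861543}{27620}\right) = - \frac{8875805419467}{6905}$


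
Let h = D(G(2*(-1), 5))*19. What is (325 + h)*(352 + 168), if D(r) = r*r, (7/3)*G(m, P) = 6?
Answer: 11482120/49 ≈ 2.3433e+5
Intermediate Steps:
G(m, P) = 18/7 (G(m, P) = (3/7)*6 = 18/7)
D(r) = r**2
h = 6156/49 (h = (18/7)**2*19 = (324/49)*19 = 6156/49 ≈ 125.63)
(325 + h)*(352 + 168) = (325 + 6156/49)*(352 + 168) = (22081/49)*520 = 11482120/49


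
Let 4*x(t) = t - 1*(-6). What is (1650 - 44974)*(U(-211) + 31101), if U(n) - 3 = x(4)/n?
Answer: -284332877546/211 ≈ -1.3475e+9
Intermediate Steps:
x(t) = 3/2 + t/4 (x(t) = (t - 1*(-6))/4 = (t + 6)/4 = (6 + t)/4 = 3/2 + t/4)
U(n) = 3 + 5/(2*n) (U(n) = 3 + (3/2 + (¼)*4)/n = 3 + (3/2 + 1)/n = 3 + 5/(2*n))
(1650 - 44974)*(U(-211) + 31101) = (1650 - 44974)*((3 + (5/2)/(-211)) + 31101) = -43324*((3 + (5/2)*(-1/211)) + 31101) = -43324*((3 - 5/422) + 31101) = -43324*(1261/422 + 31101) = -43324*13125883/422 = -284332877546/211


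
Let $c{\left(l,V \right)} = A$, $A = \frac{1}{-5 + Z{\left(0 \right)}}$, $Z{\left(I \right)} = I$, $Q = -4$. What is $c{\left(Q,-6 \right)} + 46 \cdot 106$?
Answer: $\frac{24379}{5} \approx 4875.8$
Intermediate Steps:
$A = - \frac{1}{5}$ ($A = \frac{1}{-5 + 0} = \frac{1}{-5} = - \frac{1}{5} \approx -0.2$)
$c{\left(l,V \right)} = - \frac{1}{5}$
$c{\left(Q,-6 \right)} + 46 \cdot 106 = - \frac{1}{5} + 46 \cdot 106 = - \frac{1}{5} + 4876 = \frac{24379}{5}$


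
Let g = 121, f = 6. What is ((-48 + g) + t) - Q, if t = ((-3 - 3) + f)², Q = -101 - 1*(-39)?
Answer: 135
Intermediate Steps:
Q = -62 (Q = -101 + 39 = -62)
t = 0 (t = ((-3 - 3) + 6)² = (-6 + 6)² = 0² = 0)
((-48 + g) + t) - Q = ((-48 + 121) + 0) - 1*(-62) = (73 + 0) + 62 = 73 + 62 = 135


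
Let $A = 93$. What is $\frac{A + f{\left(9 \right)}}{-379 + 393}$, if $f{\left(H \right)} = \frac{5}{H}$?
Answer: $\frac{421}{63} \approx 6.6825$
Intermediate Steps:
$\frac{A + f{\left(9 \right)}}{-379 + 393} = \frac{93 + \frac{5}{9}}{-379 + 393} = \frac{93 + 5 \cdot \frac{1}{9}}{14} = \frac{93 + \frac{5}{9}}{14} = \frac{1}{14} \cdot \frac{842}{9} = \frac{421}{63}$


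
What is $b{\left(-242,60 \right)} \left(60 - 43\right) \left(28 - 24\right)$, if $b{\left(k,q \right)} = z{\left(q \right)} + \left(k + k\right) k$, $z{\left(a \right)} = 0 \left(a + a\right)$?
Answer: $7964704$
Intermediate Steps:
$z{\left(a \right)} = 0$ ($z{\left(a \right)} = 0 \cdot 2 a = 0$)
$b{\left(k,q \right)} = 2 k^{2}$ ($b{\left(k,q \right)} = 0 + \left(k + k\right) k = 0 + 2 k k = 0 + 2 k^{2} = 2 k^{2}$)
$b{\left(-242,60 \right)} \left(60 - 43\right) \left(28 - 24\right) = 2 \left(-242\right)^{2} \left(60 - 43\right) \left(28 - 24\right) = 2 \cdot 58564 \cdot 17 \cdot 4 = 117128 \cdot 68 = 7964704$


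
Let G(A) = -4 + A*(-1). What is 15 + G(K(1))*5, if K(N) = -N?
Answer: 0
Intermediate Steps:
G(A) = -4 - A
15 + G(K(1))*5 = 15 + (-4 - (-1))*5 = 15 + (-4 - 1*(-1))*5 = 15 + (-4 + 1)*5 = 15 - 3*5 = 15 - 15 = 0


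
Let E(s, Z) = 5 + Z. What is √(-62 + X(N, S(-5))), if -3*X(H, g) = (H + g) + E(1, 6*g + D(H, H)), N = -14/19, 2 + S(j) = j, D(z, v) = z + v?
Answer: 4*I*√9462/57 ≈ 6.8262*I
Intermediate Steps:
D(z, v) = v + z
S(j) = -2 + j
N = -14/19 (N = -14*1/19 = -14/19 ≈ -0.73684)
X(H, g) = -5/3 - H - 7*g/3 (X(H, g) = -((H + g) + (5 + (6*g + (H + H))))/3 = -((H + g) + (5 + (6*g + 2*H)))/3 = -((H + g) + (5 + (2*H + 6*g)))/3 = -((H + g) + (5 + 2*H + 6*g))/3 = -(5 + 3*H + 7*g)/3 = -5/3 - H - 7*g/3)
√(-62 + X(N, S(-5))) = √(-62 + (-5/3 - 1*(-14/19) - 7*(-2 - 5)/3)) = √(-62 + (-5/3 + 14/19 - 7/3*(-7))) = √(-62 + (-5/3 + 14/19 + 49/3)) = √(-62 + 878/57) = √(-2656/57) = 4*I*√9462/57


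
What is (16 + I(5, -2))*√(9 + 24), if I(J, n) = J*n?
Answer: 6*√33 ≈ 34.467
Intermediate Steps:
(16 + I(5, -2))*√(9 + 24) = (16 + 5*(-2))*√(9 + 24) = (16 - 10)*√33 = 6*√33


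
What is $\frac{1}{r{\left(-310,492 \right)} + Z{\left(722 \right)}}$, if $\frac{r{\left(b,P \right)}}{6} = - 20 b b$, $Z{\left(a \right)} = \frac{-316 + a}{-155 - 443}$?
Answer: $- \frac{299}{3448068203} \approx -8.6715 \cdot 10^{-8}$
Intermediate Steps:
$Z{\left(a \right)} = \frac{158}{299} - \frac{a}{598}$ ($Z{\left(a \right)} = \frac{-316 + a}{-598} = \left(-316 + a\right) \left(- \frac{1}{598}\right) = \frac{158}{299} - \frac{a}{598}$)
$r{\left(b,P \right)} = - 120 b^{2}$ ($r{\left(b,P \right)} = 6 - 20 b b = 6 \left(- 20 b^{2}\right) = - 120 b^{2}$)
$\frac{1}{r{\left(-310,492 \right)} + Z{\left(722 \right)}} = \frac{1}{- 120 \left(-310\right)^{2} + \left(\frac{158}{299} - \frac{361}{299}\right)} = \frac{1}{\left(-120\right) 96100 + \left(\frac{158}{299} - \frac{361}{299}\right)} = \frac{1}{-11532000 - \frac{203}{299}} = \frac{1}{- \frac{3448068203}{299}} = - \frac{299}{3448068203}$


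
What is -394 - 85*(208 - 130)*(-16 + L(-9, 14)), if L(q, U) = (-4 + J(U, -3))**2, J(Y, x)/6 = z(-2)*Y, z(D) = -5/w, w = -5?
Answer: -42326314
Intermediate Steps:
z(D) = 1 (z(D) = -5/(-5) = -5*(-1/5) = 1)
J(Y, x) = 6*Y (J(Y, x) = 6*(1*Y) = 6*Y)
L(q, U) = (-4 + 6*U)**2
-394 - 85*(208 - 130)*(-16 + L(-9, 14)) = -394 - 85*(208 - 130)*(-16 + 4*(-2 + 3*14)**2) = -394 - 6630*(-16 + 4*(-2 + 42)**2) = -394 - 6630*(-16 + 4*40**2) = -394 - 6630*(-16 + 4*1600) = -394 - 6630*(-16 + 6400) = -394 - 6630*6384 = -394 - 85*497952 = -394 - 42325920 = -42326314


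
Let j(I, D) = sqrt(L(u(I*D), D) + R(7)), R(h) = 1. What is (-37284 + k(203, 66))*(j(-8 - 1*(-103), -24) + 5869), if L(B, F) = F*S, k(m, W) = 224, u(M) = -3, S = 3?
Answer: -217505140 - 37060*I*sqrt(71) ≈ -2.1751e+8 - 3.1227e+5*I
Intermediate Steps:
L(B, F) = 3*F (L(B, F) = F*3 = 3*F)
j(I, D) = sqrt(1 + 3*D) (j(I, D) = sqrt(3*D + 1) = sqrt(1 + 3*D))
(-37284 + k(203, 66))*(j(-8 - 1*(-103), -24) + 5869) = (-37284 + 224)*(sqrt(1 + 3*(-24)) + 5869) = -37060*(sqrt(1 - 72) + 5869) = -37060*(sqrt(-71) + 5869) = -37060*(I*sqrt(71) + 5869) = -37060*(5869 + I*sqrt(71)) = -217505140 - 37060*I*sqrt(71)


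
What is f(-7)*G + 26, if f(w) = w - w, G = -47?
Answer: 26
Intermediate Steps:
f(w) = 0
f(-7)*G + 26 = 0*(-47) + 26 = 0 + 26 = 26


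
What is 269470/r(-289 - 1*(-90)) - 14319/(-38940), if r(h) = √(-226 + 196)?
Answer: 4773/12980 - 26947*I*√30/3 ≈ 0.36772 - 49198.0*I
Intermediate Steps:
r(h) = I*√30 (r(h) = √(-30) = I*√30)
269470/r(-289 - 1*(-90)) - 14319/(-38940) = 269470/((I*√30)) - 14319/(-38940) = 269470*(-I*√30/30) - 14319*(-1/38940) = -26947*I*√30/3 + 4773/12980 = 4773/12980 - 26947*I*√30/3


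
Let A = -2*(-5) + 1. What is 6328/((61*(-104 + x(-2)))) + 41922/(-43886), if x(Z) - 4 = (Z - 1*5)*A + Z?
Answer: -367728463/239595617 ≈ -1.5348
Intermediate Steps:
A = 11 (A = 10 + 1 = 11)
x(Z) = -51 + 12*Z (x(Z) = 4 + ((Z - 1*5)*11 + Z) = 4 + ((Z - 5)*11 + Z) = 4 + ((-5 + Z)*11 + Z) = 4 + ((-55 + 11*Z) + Z) = 4 + (-55 + 12*Z) = -51 + 12*Z)
6328/((61*(-104 + x(-2)))) + 41922/(-43886) = 6328/((61*(-104 + (-51 + 12*(-2))))) + 41922/(-43886) = 6328/((61*(-104 + (-51 - 24)))) + 41922*(-1/43886) = 6328/((61*(-104 - 75))) - 20961/21943 = 6328/((61*(-179))) - 20961/21943 = 6328/(-10919) - 20961/21943 = 6328*(-1/10919) - 20961/21943 = -6328/10919 - 20961/21943 = -367728463/239595617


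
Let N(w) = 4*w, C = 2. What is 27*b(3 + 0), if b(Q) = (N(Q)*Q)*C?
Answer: 1944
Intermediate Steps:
b(Q) = 8*Q² (b(Q) = ((4*Q)*Q)*2 = (4*Q²)*2 = 8*Q²)
27*b(3 + 0) = 27*(8*(3 + 0)²) = 27*(8*3²) = 27*(8*9) = 27*72 = 1944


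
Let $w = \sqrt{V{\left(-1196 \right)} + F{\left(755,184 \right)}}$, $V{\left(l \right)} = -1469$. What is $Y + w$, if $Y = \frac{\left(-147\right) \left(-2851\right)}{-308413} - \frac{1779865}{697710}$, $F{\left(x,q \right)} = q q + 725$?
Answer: $- \frac{24038333489}{6148080978} + 2 \sqrt{8278} \approx 178.06$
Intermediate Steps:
$F{\left(x,q \right)} = 725 + q^{2}$ ($F{\left(x,q \right)} = q^{2} + 725 = 725 + q^{2}$)
$w = 2 \sqrt{8278}$ ($w = \sqrt{-1469 + \left(725 + 184^{2}\right)} = \sqrt{-1469 + \left(725 + 33856\right)} = \sqrt{-1469 + 34581} = \sqrt{33112} = 2 \sqrt{8278} \approx 181.97$)
$Y = - \frac{24038333489}{6148080978}$ ($Y = 419097 \left(- \frac{1}{308413}\right) - \frac{355973}{139542} = - \frac{59871}{44059} - \frac{355973}{139542} = - \frac{24038333489}{6148080978} \approx -3.9099$)
$Y + w = - \frac{24038333489}{6148080978} + 2 \sqrt{8278}$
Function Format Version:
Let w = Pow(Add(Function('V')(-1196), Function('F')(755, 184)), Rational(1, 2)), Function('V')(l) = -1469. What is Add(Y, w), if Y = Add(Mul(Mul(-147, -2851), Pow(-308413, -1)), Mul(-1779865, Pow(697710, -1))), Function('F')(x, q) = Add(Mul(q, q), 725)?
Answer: Add(Rational(-24038333489, 6148080978), Mul(2, Pow(8278, Rational(1, 2)))) ≈ 178.06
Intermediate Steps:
Function('F')(x, q) = Add(725, Pow(q, 2)) (Function('F')(x, q) = Add(Pow(q, 2), 725) = Add(725, Pow(q, 2)))
w = Mul(2, Pow(8278, Rational(1, 2))) (w = Pow(Add(-1469, Add(725, Pow(184, 2))), Rational(1, 2)) = Pow(Add(-1469, Add(725, 33856)), Rational(1, 2)) = Pow(Add(-1469, 34581), Rational(1, 2)) = Pow(33112, Rational(1, 2)) = Mul(2, Pow(8278, Rational(1, 2))) ≈ 181.97)
Y = Rational(-24038333489, 6148080978) (Y = Add(Mul(419097, Rational(-1, 308413)), Mul(-1779865, Rational(1, 697710))) = Add(Rational(-59871, 44059), Rational(-355973, 139542)) = Rational(-24038333489, 6148080978) ≈ -3.9099)
Add(Y, w) = Add(Rational(-24038333489, 6148080978), Mul(2, Pow(8278, Rational(1, 2))))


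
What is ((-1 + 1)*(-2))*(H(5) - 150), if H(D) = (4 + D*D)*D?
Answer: 0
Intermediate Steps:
H(D) = D*(4 + D²) (H(D) = (4 + D²)*D = D*(4 + D²))
((-1 + 1)*(-2))*(H(5) - 150) = ((-1 + 1)*(-2))*(5*(4 + 5²) - 150) = (0*(-2))*(5*(4 + 25) - 150) = 0*(5*29 - 150) = 0*(145 - 150) = 0*(-5) = 0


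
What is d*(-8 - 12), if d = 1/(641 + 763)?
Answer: -5/351 ≈ -0.014245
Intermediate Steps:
d = 1/1404 ≈ 0.00071225
d*(-8 - 12) = (-8 - 12)/1404 = (1/1404)*(-20) = -5/351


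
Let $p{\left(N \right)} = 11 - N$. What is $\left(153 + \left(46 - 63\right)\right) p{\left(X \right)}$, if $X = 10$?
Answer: $136$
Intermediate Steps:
$\left(153 + \left(46 - 63\right)\right) p{\left(X \right)} = \left(153 + \left(46 - 63\right)\right) \left(11 - 10\right) = \left(153 - 17\right) \left(11 - 10\right) = 136 \cdot 1 = 136$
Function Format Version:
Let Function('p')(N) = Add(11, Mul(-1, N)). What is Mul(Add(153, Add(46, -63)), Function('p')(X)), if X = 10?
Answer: 136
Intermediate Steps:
Mul(Add(153, Add(46, -63)), Function('p')(X)) = Mul(Add(153, Add(46, -63)), Add(11, Mul(-1, 10))) = Mul(Add(153, -17), Add(11, -10)) = Mul(136, 1) = 136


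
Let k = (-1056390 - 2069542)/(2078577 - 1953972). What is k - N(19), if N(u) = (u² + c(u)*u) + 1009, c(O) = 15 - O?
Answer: -164364802/124605 ≈ -1319.1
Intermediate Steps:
k = -3125932/124605 ≈ -25.087
N(u) = 1009 + u² + u*(15 - u) (N(u) = (u² + (15 - u)*u) + 1009 = (u² + u*(15 - u)) + 1009 = 1009 + u² + u*(15 - u))
k - N(19) = -3125932/124605 - (1009 + 15*19) = -3125932/124605 - (1009 + 285) = -3125932/124605 - 1*1294 = -3125932/124605 - 1294 = -164364802/124605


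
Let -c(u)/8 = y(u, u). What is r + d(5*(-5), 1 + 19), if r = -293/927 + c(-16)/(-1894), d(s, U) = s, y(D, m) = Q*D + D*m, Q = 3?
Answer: -21452932/877869 ≈ -24.438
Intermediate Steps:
y(D, m) = 3*D + D*m
c(u) = -8*u*(3 + u)
r = 493793/877869 (r = -293/927 - 8*(-16)*(3 - 16)/(-1894) = -293*1/927 - 8*(-16)*(-13)*(-1/1894) = -293/927 - 1664*(-1/1894) = -293/927 + 832/947 = 493793/877869 ≈ 0.56249)
r + d(5*(-5), 1 + 19) = 493793/877869 + 5*(-5) = 493793/877869 - 25 = -21452932/877869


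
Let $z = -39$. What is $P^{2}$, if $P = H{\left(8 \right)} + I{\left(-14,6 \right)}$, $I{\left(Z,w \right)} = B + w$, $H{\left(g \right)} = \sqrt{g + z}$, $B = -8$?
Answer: $\left(-2 + i \sqrt{31}\right)^{2} \approx -27.0 - 22.271 i$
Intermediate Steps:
$H{\left(g \right)} = \sqrt{-39 + g}$ ($H{\left(g \right)} = \sqrt{g - 39} = \sqrt{-39 + g}$)
$I{\left(Z,w \right)} = -8 + w$
$P = -2 + i \sqrt{31}$ ($P = \sqrt{-39 + 8} + \left(-8 + 6\right) = \sqrt{-31} - 2 = i \sqrt{31} - 2 = -2 + i \sqrt{31} \approx -2.0 + 5.5678 i$)
$P^{2} = \left(-2 + i \sqrt{31}\right)^{2}$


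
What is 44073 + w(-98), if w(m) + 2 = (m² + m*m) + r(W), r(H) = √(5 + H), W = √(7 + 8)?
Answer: 63279 + √(5 + √15) ≈ 63282.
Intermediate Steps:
W = √15 ≈ 3.8730
w(m) = -2 + √(5 + √15) + 2*m² (w(m) = -2 + ((m² + m*m) + √(5 + √15)) = -2 + ((m² + m²) + √(5 + √15)) = -2 + (2*m² + √(5 + √15)) = -2 + (√(5 + √15) + 2*m²) = -2 + √(5 + √15) + 2*m²)
44073 + w(-98) = 44073 + (-2 + √(5 + √15) + 2*(-98)²) = 44073 + (-2 + √(5 + √15) + 2*9604) = 44073 + (-2 + √(5 + √15) + 19208) = 44073 + (19206 + √(5 + √15)) = 63279 + √(5 + √15)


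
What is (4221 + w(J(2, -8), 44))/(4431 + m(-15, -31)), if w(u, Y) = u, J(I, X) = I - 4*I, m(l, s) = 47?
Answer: 4215/4478 ≈ 0.94127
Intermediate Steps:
J(I, X) = -3*I
(4221 + w(J(2, -8), 44))/(4431 + m(-15, -31)) = (4221 - 3*2)/(4431 + 47) = (4221 - 6)/4478 = 4215*(1/4478) = 4215/4478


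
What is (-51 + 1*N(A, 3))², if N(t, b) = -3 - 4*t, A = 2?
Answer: 3844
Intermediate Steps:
(-51 + 1*N(A, 3))² = (-51 + 1*(-3 - 4*2))² = (-51 + 1*(-3 - 8))² = (-51 + 1*(-11))² = (-51 - 11)² = (-62)² = 3844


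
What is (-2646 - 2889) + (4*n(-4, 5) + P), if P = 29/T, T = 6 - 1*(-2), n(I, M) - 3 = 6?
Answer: -43963/8 ≈ -5495.4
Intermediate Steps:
n(I, M) = 9 (n(I, M) = 3 + 6 = 9)
T = 8 (T = 6 + 2 = 8)
P = 29/8 ≈ 3.6250
(-2646 - 2889) + (4*n(-4, 5) + P) = (-2646 - 2889) + (4*9 + 29/8) = -5535 + (36 + 29/8) = -5535 + 317/8 = -43963/8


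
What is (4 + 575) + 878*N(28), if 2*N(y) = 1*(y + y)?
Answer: 25163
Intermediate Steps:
N(y) = y (N(y) = (1*(y + y))/2 = (1*(2*y))/2 = (2*y)/2 = y)
(4 + 575) + 878*N(28) = (4 + 575) + 878*28 = 579 + 24584 = 25163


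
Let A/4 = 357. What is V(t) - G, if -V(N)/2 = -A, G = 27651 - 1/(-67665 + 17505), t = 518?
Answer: -1243717201/50160 ≈ -24795.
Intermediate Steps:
A = 1428 (A = 4*357 = 1428)
G = 1386974161/50160 (G = 27651 - 1/(-50160) = 27651 - 1*(-1/50160) = 27651 + 1/50160 = 1386974161/50160 ≈ 27651.)
V(N) = 2856 (V(N) = -(-2)*1428 = -2*(-1428) = 2856)
V(t) - G = 2856 - 1*1386974161/50160 = 2856 - 1386974161/50160 = -1243717201/50160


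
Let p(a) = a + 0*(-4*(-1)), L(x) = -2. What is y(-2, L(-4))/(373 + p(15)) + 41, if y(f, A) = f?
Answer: 7953/194 ≈ 40.995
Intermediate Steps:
p(a) = a (p(a) = a + 0*4 = a + 0 = a)
y(-2, L(-4))/(373 + p(15)) + 41 = -2/(373 + 15) + 41 = -2/388 + 41 = (1/388)*(-2) + 41 = -1/194 + 41 = 7953/194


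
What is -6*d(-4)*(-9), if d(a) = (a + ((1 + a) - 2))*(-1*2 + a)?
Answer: 2916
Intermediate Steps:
d(a) = (-1 + 2*a)*(-2 + a) (d(a) = (a + (-1 + a))*(-2 + a) = (-1 + 2*a)*(-2 + a))
-6*d(-4)*(-9) = -6*(2 - 5*(-4) + 2*(-4)²)*(-9) = -6*(2 + 20 + 2*16)*(-9) = -6*(2 + 20 + 32)*(-9) = -6*54*(-9) = -324*(-9) = 2916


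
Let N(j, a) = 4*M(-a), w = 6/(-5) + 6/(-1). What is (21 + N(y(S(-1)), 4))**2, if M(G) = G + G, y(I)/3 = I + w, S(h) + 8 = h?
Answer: 121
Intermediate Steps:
w = -36/5 (w = 6*(-1/5) + 6*(-1) = -6/5 - 6 = -36/5 ≈ -7.2000)
S(h) = -8 + h
y(I) = -108/5 + 3*I (y(I) = 3*(I - 36/5) = 3*(-36/5 + I) = -108/5 + 3*I)
M(G) = 2*G
N(j, a) = -8*a (N(j, a) = 4*(2*(-a)) = 4*(-2*a) = -8*a)
(21 + N(y(S(-1)), 4))**2 = (21 - 8*4)**2 = (21 - 32)**2 = (-11)**2 = 121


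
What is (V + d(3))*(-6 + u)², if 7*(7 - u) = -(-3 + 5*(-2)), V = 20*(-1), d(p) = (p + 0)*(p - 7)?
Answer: -1152/49 ≈ -23.510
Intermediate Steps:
d(p) = p*(-7 + p)
V = -20
u = 36/7 (u = 7 - (-1)*(-3 + 5*(-2))/7 = 7 - (-1)*(-3 - 10)/7 = 7 - (-1)*(-13)/7 = 7 - ⅐*13 = 7 - 13/7 = 36/7 ≈ 5.1429)
(V + d(3))*(-6 + u)² = (-20 + 3*(-7 + 3))*(-6 + 36/7)² = (-20 + 3*(-4))*(-6/7)² = (-20 - 12)*(36/49) = -32*36/49 = -1152/49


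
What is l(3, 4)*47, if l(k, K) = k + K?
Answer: 329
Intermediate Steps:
l(k, K) = K + k
l(3, 4)*47 = (4 + 3)*47 = 7*47 = 329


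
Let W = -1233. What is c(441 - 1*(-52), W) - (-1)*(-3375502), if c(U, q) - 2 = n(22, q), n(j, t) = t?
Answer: -3376733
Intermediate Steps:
c(U, q) = 2 + q
c(441 - 1*(-52), W) - (-1)*(-3375502) = (2 - 1233) - (-1)*(-3375502) = -1231 - 1*3375502 = -1231 - 3375502 = -3376733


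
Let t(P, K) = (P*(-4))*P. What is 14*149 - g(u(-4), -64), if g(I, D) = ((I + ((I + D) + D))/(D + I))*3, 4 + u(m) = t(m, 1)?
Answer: 2080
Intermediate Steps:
t(P, K) = -4*P² (t(P, K) = (-4*P)*P = -4*P²)
u(m) = -4 - 4*m²
g(I, D) = 3*(2*D + 2*I)/(D + I) (g(I, D) = ((I + ((D + I) + D))/(D + I))*3 = ((I + (I + 2*D))/(D + I))*3 = ((2*D + 2*I)/(D + I))*3 = 3*(2*D + 2*I)/(D + I))
14*149 - g(u(-4), -64) = 14*149 - 1*6 = 2086 - 6 = 2080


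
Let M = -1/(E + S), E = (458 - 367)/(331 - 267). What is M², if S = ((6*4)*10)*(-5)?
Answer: 4096/5884270681 ≈ 6.9609e-7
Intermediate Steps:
S = -1200 (S = (24*10)*(-5) = 240*(-5) = -1200)
E = 91/64 ≈ 1.4219
M = 64/76709 (M = -1/(91/64 - 1200) = -1/(-76709/64) = -1*(-64/76709) = 64/76709 ≈ 0.00083432)
M² = (64/76709)² = 4096/5884270681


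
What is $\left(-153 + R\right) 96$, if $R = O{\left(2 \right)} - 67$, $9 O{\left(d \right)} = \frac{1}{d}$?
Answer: $- \frac{63344}{3} \approx -21115.0$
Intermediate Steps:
$O{\left(d \right)} = \frac{1}{9 d}$
$R = - \frac{1205}{18}$ ($R = \frac{1}{9 \cdot 2} - 67 = \frac{1}{9} \cdot \frac{1}{2} - 67 = \frac{1}{18} - 67 = - \frac{1205}{18} \approx -66.944$)
$\left(-153 + R\right) 96 = \left(-153 - \frac{1205}{18}\right) 96 = \left(- \frac{3959}{18}\right) 96 = - \frac{63344}{3}$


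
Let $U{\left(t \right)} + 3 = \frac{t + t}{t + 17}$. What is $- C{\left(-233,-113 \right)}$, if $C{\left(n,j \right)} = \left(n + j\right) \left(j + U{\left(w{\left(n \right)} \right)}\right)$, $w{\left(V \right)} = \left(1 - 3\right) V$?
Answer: $- \frac{19063216}{483} \approx -39468.0$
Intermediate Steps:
$w{\left(V \right)} = - 2 V$
$U{\left(t \right)} = -3 + \frac{2 t}{17 + t}$ ($U{\left(t \right)} = -3 + \frac{t + t}{t + 17} = -3 + \frac{2 t}{17 + t}$)
$C{\left(n,j \right)} = \left(j + n\right) \left(j + \frac{-51 + 2 n}{17 - 2 n}\right)$ ($C{\left(n,j \right)} = \left(n + j\right) \left(j + \frac{-51 - - 2 n}{17 - 2 n}\right) = \left(j + n\right) \left(j + \frac{-51 + 2 n}{17 - 2 n}\right)$)
$- C{\left(-233,-113 \right)} = - \frac{\left(-1\right) \left(-113\right) \left(-51 + 2 \left(-233\right)\right) - - 233 \left(-51 + 2 \left(-233\right)\right) - 113 \left(-17 + 2 \left(-233\right)\right) \left(-113 - 233\right)}{-17 + 2 \left(-233\right)} = - \frac{\left(-1\right) \left(-113\right) \left(-51 - 466\right) - - 233 \left(-51 - 466\right) - 113 \left(-17 - 466\right) \left(-346\right)}{-17 - 466} = - \frac{\left(-1\right) \left(-113\right) \left(-517\right) - \left(-233\right) \left(-517\right) - \left(-54579\right) \left(-346\right)}{-483} = - \frac{\left(-1\right) \left(-58421 - 120461 - 18884334\right)}{483} = - \frac{\left(-1\right) \left(-19063216\right)}{483} = \left(-1\right) \frac{19063216}{483} = - \frac{19063216}{483}$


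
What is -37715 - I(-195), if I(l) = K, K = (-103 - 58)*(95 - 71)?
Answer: -33851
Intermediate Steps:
K = -3864 (K = -161*24 = -3864)
I(l) = -3864
-37715 - I(-195) = -37715 - 1*(-3864) = -37715 + 3864 = -33851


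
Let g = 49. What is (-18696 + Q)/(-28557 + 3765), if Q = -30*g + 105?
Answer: 6687/8264 ≈ 0.80917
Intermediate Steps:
Q = -1365 (Q = -30*49 + 105 = -1470 + 105 = -1365)
(-18696 + Q)/(-28557 + 3765) = (-18696 - 1365)/(-28557 + 3765) = -20061/(-24792) = -20061*(-1/24792) = 6687/8264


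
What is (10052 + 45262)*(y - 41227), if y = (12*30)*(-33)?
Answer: -2937560598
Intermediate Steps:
y = -11880 (y = 360*(-33) = -11880)
(10052 + 45262)*(y - 41227) = (10052 + 45262)*(-11880 - 41227) = 55314*(-53107) = -2937560598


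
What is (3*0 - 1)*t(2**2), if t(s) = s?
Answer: -4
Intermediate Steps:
(3*0 - 1)*t(2**2) = (3*0 - 1)*2**2 = (0 - 1)*4 = -1*4 = -4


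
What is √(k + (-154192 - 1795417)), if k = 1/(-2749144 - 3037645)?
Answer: I*√65286414126091903078/5786789 ≈ 1396.3*I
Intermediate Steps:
k = -1/5786789 (k = 1/(-5786789) = -1/5786789 ≈ -1.7281e-7)
√(k + (-154192 - 1795417)) = √(-1/5786789 + (-154192 - 1795417)) = √(-1/5786789 - 1949609) = √(-11281975915502/5786789) = I*√65286414126091903078/5786789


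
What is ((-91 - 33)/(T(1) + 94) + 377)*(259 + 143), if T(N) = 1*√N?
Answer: 14347782/95 ≈ 1.5103e+5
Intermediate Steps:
T(N) = √N
((-91 - 33)/(T(1) + 94) + 377)*(259 + 143) = ((-91 - 33)/(√1 + 94) + 377)*(259 + 143) = (-124/(1 + 94) + 377)*402 = (-124/95 + 377)*402 = (35691/95)*402 = 14347782/95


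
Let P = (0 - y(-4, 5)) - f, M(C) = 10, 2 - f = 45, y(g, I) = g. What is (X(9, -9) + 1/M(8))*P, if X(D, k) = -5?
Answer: -2303/10 ≈ -230.30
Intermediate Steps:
f = -43 (f = 2 - 1*45 = 2 - 45 = -43)
P = 47 (P = (0 - 1*(-4)) - 1*(-43) = (0 + 4) + 43 = 4 + 43 = 47)
(X(9, -9) + 1/M(8))*P = (-5 + 1/10)*47 = -49/10*47 = -2303/10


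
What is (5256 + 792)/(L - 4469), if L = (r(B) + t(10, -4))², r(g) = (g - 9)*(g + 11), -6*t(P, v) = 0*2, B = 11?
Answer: -6048/2533 ≈ -2.3877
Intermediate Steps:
t(P, v) = 0 (t(P, v) = -0*2 = -⅙*0 = 0)
r(g) = (-9 + g)*(11 + g)
L = 1936 (L = ((-99 + 11² + 2*11) + 0)² = ((-99 + 121 + 22) + 0)² = (44 + 0)² = 44² = 1936)
(5256 + 792)/(L - 4469) = (5256 + 792)/(1936 - 4469) = 6048/(-2533) = 6048*(-1/2533) = -6048/2533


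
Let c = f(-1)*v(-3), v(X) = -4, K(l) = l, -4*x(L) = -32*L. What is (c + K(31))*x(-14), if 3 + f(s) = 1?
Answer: -4368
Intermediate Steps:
x(L) = 8*L (x(L) = -(-8)*L = 8*L)
f(s) = -2 (f(s) = -3 + 1 = -2)
c = 8 (c = -2*(-4) = 8)
(c + K(31))*x(-14) = (8 + 31)*(8*(-14)) = 39*(-112) = -4368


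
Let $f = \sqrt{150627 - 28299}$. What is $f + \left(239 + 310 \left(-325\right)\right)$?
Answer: $-100511 + 6 \sqrt{3398} \approx -1.0016 \cdot 10^{5}$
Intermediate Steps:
$f = 6 \sqrt{3398}$ ($f = \sqrt{122328} = 6 \sqrt{3398} \approx 349.75$)
$f + \left(239 + 310 \left(-325\right)\right) = 6 \sqrt{3398} + \left(239 + 310 \left(-325\right)\right) = 6 \sqrt{3398} + \left(239 - 100750\right) = 6 \sqrt{3398} - 100511 = -100511 + 6 \sqrt{3398}$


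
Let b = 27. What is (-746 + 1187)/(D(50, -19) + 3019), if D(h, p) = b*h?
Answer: 441/4369 ≈ 0.10094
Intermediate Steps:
D(h, p) = 27*h
(-746 + 1187)/(D(50, -19) + 3019) = (-746 + 1187)/(27*50 + 3019) = 441/(1350 + 3019) = 441/4369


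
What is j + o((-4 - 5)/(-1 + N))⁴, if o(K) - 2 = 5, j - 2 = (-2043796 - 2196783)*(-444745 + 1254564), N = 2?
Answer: -3434101442798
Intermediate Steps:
j = -3434101445199 (j = 2 + (-2043796 - 2196783)*(-444745 + 1254564) = 2 - 4240579*809819 = 2 - 3434101445201 = -3434101445199)
o(K) = 7 (o(K) = 2 + 5 = 7)
j + o((-4 - 5)/(-1 + N))⁴ = -3434101445199 + 7⁴ = -3434101445199 + 2401 = -3434101442798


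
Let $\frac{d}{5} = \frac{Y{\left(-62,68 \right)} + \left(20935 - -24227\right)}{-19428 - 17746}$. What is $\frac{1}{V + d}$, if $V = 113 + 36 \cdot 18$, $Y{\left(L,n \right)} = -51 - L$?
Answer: $\frac{37174}{28063549} \approx 0.0013246$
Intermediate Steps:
$d = - \frac{225865}{37174}$ ($d = 5 \frac{\left(-51 - -62\right) + \left(20935 - -24227\right)}{-19428 - 17746} = 5 \frac{\left(-51 + 62\right) + \left(20935 + 24227\right)}{-37174} = 5 \left(11 + 45162\right) \left(- \frac{1}{37174}\right) = 5 \cdot 45173 \left(- \frac{1}{37174}\right) = 5 \left(- \frac{45173}{37174}\right) = - \frac{225865}{37174} \approx -6.0759$)
$V = 761$ ($V = 113 + 648 = 761$)
$\frac{1}{V + d} = \frac{1}{761 - \frac{225865}{37174}} = \frac{1}{\frac{28063549}{37174}} = \frac{37174}{28063549}$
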